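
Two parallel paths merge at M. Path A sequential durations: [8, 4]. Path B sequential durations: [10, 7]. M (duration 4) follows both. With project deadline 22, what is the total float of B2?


Forward pass: ES(B2) = sum of predecessors on chain B = 10
EF = ES + duration = 10 + 7 = 17
Backward pass: LF(M) = deadline = 22; LS(M) = 22 - 4 = 18
LF(B2) = LS(M) - sum(successors on chain B) = 18 - 0 = 18
LS = LF - duration = 18 - 7 = 11
Total float = LS - ES = 11 - 10 = 1

1


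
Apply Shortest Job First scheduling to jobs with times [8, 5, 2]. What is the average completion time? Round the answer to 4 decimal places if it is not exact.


SJF order (ascending): [2, 5, 8]
Completion times:
  Job 1: burst=2, C=2
  Job 2: burst=5, C=7
  Job 3: burst=8, C=15
Average completion = 24/3 = 8.0

8.0


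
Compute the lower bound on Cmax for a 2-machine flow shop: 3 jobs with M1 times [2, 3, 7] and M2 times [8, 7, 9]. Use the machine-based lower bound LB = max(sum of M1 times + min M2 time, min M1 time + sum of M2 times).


LB1 = sum(M1 times) + min(M2 times) = 12 + 7 = 19
LB2 = min(M1 times) + sum(M2 times) = 2 + 24 = 26
Lower bound = max(LB1, LB2) = max(19, 26) = 26

26


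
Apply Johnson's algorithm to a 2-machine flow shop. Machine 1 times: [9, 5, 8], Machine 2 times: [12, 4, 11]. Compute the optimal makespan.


Apply Johnson's rule:
  Group 1 (a <= b): [(3, 8, 11), (1, 9, 12)]
  Group 2 (a > b): [(2, 5, 4)]
Optimal job order: [3, 1, 2]
Schedule:
  Job 3: M1 done at 8, M2 done at 19
  Job 1: M1 done at 17, M2 done at 31
  Job 2: M1 done at 22, M2 done at 35
Makespan = 35

35


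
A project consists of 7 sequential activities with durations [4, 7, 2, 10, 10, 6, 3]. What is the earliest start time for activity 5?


Activity 5 starts after activities 1 through 4 complete.
Predecessor durations: [4, 7, 2, 10]
ES = 4 + 7 + 2 + 10 = 23

23


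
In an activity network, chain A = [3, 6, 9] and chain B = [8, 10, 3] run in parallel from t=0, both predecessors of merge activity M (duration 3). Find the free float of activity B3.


ES(B3) = sum of predecessors on chain B = 18
EF(B3) = ES + duration = 18 + 3 = 21
Successor of B3 is M. ES(M) = max(sum(A), sum(B)) = max(18, 21) = 21
Free float = ES(successor) - EF(current) = 21 - 21 = 0

0


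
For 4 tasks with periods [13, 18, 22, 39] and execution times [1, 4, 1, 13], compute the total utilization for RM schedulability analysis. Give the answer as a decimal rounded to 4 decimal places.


Compute individual utilizations (exact fractions):
  Task 1: C/T = 1/13 (approx. 0.0769)
  Task 2: C/T = 4/18 = 2/9 (approx. 0.2222)
  Task 3: C/T = 1/22 (approx. 0.0455)
  Task 4: C/T = 13/39 = 1/3 (approx. 0.3333)
Total utilization U = 1/13 + 2/9 + 1/22 + 1/3 = 1745/2574
Rounded to 4 decimal places: U = 0.6779
RM (Liu & Layland) bound for 4 tasks = 0.756828; compare with U = 1745/2574 (approx. 0.677933)
U <= bound, so schedulable by RM sufficient condition.

0.6779


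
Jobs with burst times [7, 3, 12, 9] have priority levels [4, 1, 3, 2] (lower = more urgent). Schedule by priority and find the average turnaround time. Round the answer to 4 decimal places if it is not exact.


Sort by priority (ascending = highest first):
Order: [(1, 3), (2, 9), (3, 12), (4, 7)]
Completion times:
  Priority 1, burst=3, C=3
  Priority 2, burst=9, C=12
  Priority 3, burst=12, C=24
  Priority 4, burst=7, C=31
Average turnaround = 70/4 = 17.5

17.5


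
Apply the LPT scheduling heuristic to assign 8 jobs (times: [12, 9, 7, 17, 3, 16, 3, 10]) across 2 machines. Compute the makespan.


Sort jobs in decreasing order (LPT): [17, 16, 12, 10, 9, 7, 3, 3]
Assign each job to the least loaded machine:
  Machine 1: jobs [17, 10, 9, 3], load = 39
  Machine 2: jobs [16, 12, 7, 3], load = 38
Makespan = max load = 39

39


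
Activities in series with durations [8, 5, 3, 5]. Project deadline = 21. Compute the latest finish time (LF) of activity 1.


LF(activity 1) = deadline - sum of successor durations
Successors: activities 2 through 4 with durations [5, 3, 5]
Sum of successor durations = 13
LF = 21 - 13 = 8

8


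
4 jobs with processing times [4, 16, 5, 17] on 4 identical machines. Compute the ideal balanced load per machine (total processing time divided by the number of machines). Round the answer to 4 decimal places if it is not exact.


Total processing time = 4 + 16 + 5 + 17 = 42
Number of machines = 4
Ideal balanced load = 42 / 4 = 10.5

10.5


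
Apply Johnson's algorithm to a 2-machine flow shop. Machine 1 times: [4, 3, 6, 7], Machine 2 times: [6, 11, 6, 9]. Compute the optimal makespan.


Apply Johnson's rule:
  Group 1 (a <= b): [(2, 3, 11), (1, 4, 6), (3, 6, 6), (4, 7, 9)]
  Group 2 (a > b): []
Optimal job order: [2, 1, 3, 4]
Schedule:
  Job 2: M1 done at 3, M2 done at 14
  Job 1: M1 done at 7, M2 done at 20
  Job 3: M1 done at 13, M2 done at 26
  Job 4: M1 done at 20, M2 done at 35
Makespan = 35

35


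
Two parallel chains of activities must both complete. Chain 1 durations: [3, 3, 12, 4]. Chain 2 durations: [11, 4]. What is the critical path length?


Path A total = 3 + 3 + 12 + 4 = 22
Path B total = 11 + 4 = 15
Critical path = longest path = max(22, 15) = 22

22


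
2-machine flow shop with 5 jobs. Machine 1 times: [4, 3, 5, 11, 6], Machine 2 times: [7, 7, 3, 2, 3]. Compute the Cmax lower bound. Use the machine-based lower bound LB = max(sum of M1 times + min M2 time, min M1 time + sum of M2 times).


LB1 = sum(M1 times) + min(M2 times) = 29 + 2 = 31
LB2 = min(M1 times) + sum(M2 times) = 3 + 22 = 25
Lower bound = max(LB1, LB2) = max(31, 25) = 31

31


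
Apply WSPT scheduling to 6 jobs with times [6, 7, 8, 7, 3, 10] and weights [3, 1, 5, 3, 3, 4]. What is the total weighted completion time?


Compute p/w ratios and sort ascending (WSPT): [(3, 3), (8, 5), (6, 3), (7, 3), (10, 4), (7, 1)]
Compute weighted completion times:
  Job (p=3,w=3): C=3, w*C=3*3=9
  Job (p=8,w=5): C=11, w*C=5*11=55
  Job (p=6,w=3): C=17, w*C=3*17=51
  Job (p=7,w=3): C=24, w*C=3*24=72
  Job (p=10,w=4): C=34, w*C=4*34=136
  Job (p=7,w=1): C=41, w*C=1*41=41
Total weighted completion time = 364

364


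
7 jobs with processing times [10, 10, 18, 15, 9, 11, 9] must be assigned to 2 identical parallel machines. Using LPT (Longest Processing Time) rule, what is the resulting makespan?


Sort jobs in decreasing order (LPT): [18, 15, 11, 10, 10, 9, 9]
Assign each job to the least loaded machine:
  Machine 1: jobs [18, 10, 9], load = 37
  Machine 2: jobs [15, 11, 10, 9], load = 45
Makespan = max load = 45

45


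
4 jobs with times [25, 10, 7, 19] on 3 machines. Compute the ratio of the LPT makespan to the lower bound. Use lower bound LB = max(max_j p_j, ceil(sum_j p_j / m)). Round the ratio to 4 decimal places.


LPT order: [25, 19, 10, 7]
Machine loads after assignment: [25, 19, 17]
LPT makespan = 25
Lower bound = max(max_job, ceil(total/3)) = max(25, 21) = 25
Ratio = 25 / 25 = 1.0

1.0


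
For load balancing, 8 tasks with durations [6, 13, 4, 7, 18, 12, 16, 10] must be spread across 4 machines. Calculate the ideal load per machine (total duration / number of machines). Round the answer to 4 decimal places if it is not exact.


Total processing time = 6 + 13 + 4 + 7 + 18 + 12 + 16 + 10 = 86
Number of machines = 4
Ideal balanced load = 86 / 4 = 21.5

21.5


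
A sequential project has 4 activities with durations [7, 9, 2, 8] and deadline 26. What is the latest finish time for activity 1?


LF(activity 1) = deadline - sum of successor durations
Successors: activities 2 through 4 with durations [9, 2, 8]
Sum of successor durations = 19
LF = 26 - 19 = 7

7


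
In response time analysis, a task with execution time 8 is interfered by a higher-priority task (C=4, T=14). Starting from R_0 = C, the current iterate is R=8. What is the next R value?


R_next = C + ceil(R_prev / T_hp) * C_hp
ceil(8 / 14) = ceil(0.5714) = 1
Interference = 1 * 4 = 4
R_next = 8 + 4 = 12

12


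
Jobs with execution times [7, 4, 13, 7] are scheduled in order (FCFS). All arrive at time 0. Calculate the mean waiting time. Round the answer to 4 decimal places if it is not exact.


FCFS order (as given): [7, 4, 13, 7]
Waiting times:
  Job 1: wait = 0
  Job 2: wait = 7
  Job 3: wait = 11
  Job 4: wait = 24
Sum of waiting times = 42
Average waiting time = 42/4 = 10.5

10.5


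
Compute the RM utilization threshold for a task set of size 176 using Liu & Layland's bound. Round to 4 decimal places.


Compute 2^(1/176) = 1.0039461017
Subtract 1: 1.0039461017 - 1 = 0.0039461017
Multiply by n: 176 * 0.0039461017 = 0.6945138992
Round to 4 dp: 0.6945

0.6945


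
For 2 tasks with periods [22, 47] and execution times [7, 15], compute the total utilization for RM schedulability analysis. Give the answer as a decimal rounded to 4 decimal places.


Compute individual utilizations (exact fractions):
  Task 1: C/T = 7/22 (approx. 0.3182)
  Task 2: C/T = 15/47 (approx. 0.3191)
Total utilization U = 7/22 + 15/47 = 659/1034
Rounded to 4 decimal places: U = 0.6373
RM (Liu & Layland) bound for 2 tasks = 0.828427; compare with U = 659/1034 (approx. 0.637331)
U <= bound, so schedulable by RM sufficient condition.

0.6373


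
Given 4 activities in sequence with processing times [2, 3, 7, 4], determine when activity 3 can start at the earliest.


Activity 3 starts after activities 1 through 2 complete.
Predecessor durations: [2, 3]
ES = 2 + 3 = 5

5


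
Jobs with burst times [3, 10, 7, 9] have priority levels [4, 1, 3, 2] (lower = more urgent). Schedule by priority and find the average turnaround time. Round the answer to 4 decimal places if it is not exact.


Sort by priority (ascending = highest first):
Order: [(1, 10), (2, 9), (3, 7), (4, 3)]
Completion times:
  Priority 1, burst=10, C=10
  Priority 2, burst=9, C=19
  Priority 3, burst=7, C=26
  Priority 4, burst=3, C=29
Average turnaround = 84/4 = 21.0

21.0


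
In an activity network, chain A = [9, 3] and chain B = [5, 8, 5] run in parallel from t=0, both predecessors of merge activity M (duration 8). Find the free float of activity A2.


ES(A2) = sum of predecessors on chain A = 9
EF(A2) = ES + duration = 9 + 3 = 12
Successor of A2 is M. ES(M) = max(sum(A), sum(B)) = max(12, 18) = 18
Free float = ES(successor) - EF(current) = 18 - 12 = 6

6


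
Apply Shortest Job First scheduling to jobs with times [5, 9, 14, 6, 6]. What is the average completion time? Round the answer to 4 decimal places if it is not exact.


SJF order (ascending): [5, 6, 6, 9, 14]
Completion times:
  Job 1: burst=5, C=5
  Job 2: burst=6, C=11
  Job 3: burst=6, C=17
  Job 4: burst=9, C=26
  Job 5: burst=14, C=40
Average completion = 99/5 = 19.8

19.8


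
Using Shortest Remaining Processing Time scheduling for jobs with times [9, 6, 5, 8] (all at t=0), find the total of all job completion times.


Since all jobs arrive at t=0, SRPT equals SPT ordering.
SPT order: [5, 6, 8, 9]
Completion times:
  Job 1: p=5, C=5
  Job 2: p=6, C=11
  Job 3: p=8, C=19
  Job 4: p=9, C=28
Total completion time = 5 + 11 + 19 + 28 = 63

63


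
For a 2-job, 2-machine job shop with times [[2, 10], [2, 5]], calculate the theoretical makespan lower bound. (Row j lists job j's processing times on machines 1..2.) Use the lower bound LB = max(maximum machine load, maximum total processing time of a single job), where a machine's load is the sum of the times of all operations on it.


Machine loads:
  Machine 1: 2 + 2 = 4
  Machine 2: 10 + 5 = 15
Max machine load = 15
Job totals:
  Job 1: 12
  Job 2: 7
Max job total = 12
Lower bound = max(15, 12) = 15

15


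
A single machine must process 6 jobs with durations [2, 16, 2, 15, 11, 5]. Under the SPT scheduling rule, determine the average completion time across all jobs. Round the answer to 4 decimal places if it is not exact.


Sort jobs by processing time (SPT order): [2, 2, 5, 11, 15, 16]
Compute completion times sequentially:
  Job 1: processing = 2, completes at 2
  Job 2: processing = 2, completes at 4
  Job 3: processing = 5, completes at 9
  Job 4: processing = 11, completes at 20
  Job 5: processing = 15, completes at 35
  Job 6: processing = 16, completes at 51
Sum of completion times = 121
Average completion time = 121/6 = 20.1667

20.1667


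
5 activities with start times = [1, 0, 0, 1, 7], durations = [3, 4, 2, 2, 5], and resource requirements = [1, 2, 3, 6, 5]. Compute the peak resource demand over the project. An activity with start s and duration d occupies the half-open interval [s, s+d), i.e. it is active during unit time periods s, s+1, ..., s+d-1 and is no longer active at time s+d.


Each activity i is active on [start_i, start_i + duration_i).
Compute total resource usage per time slot:
  t=0: active resources = [2, 3], total = 5
  t=1: active resources = [1, 2, 3, 6], total = 12
  t=2: active resources = [1, 2, 6], total = 9
  t=3: active resources = [1, 2], total = 3
  t=4: active resources = [], total = 0
  t=5: active resources = [], total = 0
  t=6: active resources = [], total = 0
  t=7: active resources = [5], total = 5
  t=8: active resources = [5], total = 5
  t=9: active resources = [5], total = 5
  t=10: active resources = [5], total = 5
  t=11: active resources = [5], total = 5
Peak resource demand = 12

12


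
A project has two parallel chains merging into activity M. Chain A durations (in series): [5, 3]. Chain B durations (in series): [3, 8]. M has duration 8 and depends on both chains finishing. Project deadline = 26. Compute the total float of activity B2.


Forward pass: ES(B2) = sum of predecessors on chain B = 3
EF = ES + duration = 3 + 8 = 11
Backward pass: LF(M) = deadline = 26; LS(M) = 26 - 8 = 18
LF(B2) = LS(M) - sum(successors on chain B) = 18 - 0 = 18
LS = LF - duration = 18 - 8 = 10
Total float = LS - ES = 10 - 3 = 7

7


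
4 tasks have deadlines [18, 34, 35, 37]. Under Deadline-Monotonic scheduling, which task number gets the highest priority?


Sort tasks by relative deadline (ascending):
  Task 1: deadline = 18
  Task 2: deadline = 34
  Task 3: deadline = 35
  Task 4: deadline = 37
Priority order (highest first): [1, 2, 3, 4]
Highest priority task = 1

1


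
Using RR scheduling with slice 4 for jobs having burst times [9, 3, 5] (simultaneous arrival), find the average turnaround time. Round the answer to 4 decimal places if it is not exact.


Time quantum = 4
Execution trace:
  J1 runs 4 units, time = 4
  J2 runs 3 units, time = 7
  J3 runs 4 units, time = 11
  J1 runs 4 units, time = 15
  J3 runs 1 units, time = 16
  J1 runs 1 units, time = 17
Finish times: [17, 7, 16]
Average turnaround = 40/3 = 13.3333

13.3333


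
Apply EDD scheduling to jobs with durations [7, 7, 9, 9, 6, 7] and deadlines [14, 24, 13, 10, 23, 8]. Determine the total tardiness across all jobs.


Sort by due date (EDD order): [(7, 8), (9, 10), (9, 13), (7, 14), (6, 23), (7, 24)]
Compute completion times and tardiness:
  Job 1: p=7, d=8, C=7, tardiness=max(0,7-8)=0
  Job 2: p=9, d=10, C=16, tardiness=max(0,16-10)=6
  Job 3: p=9, d=13, C=25, tardiness=max(0,25-13)=12
  Job 4: p=7, d=14, C=32, tardiness=max(0,32-14)=18
  Job 5: p=6, d=23, C=38, tardiness=max(0,38-23)=15
  Job 6: p=7, d=24, C=45, tardiness=max(0,45-24)=21
Total tardiness = 72

72


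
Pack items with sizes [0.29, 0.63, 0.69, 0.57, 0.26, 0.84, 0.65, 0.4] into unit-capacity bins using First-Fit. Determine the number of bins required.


Place items sequentially using First-Fit:
  Item 0.29 -> new Bin 1
  Item 0.63 -> Bin 1 (now 0.92)
  Item 0.69 -> new Bin 2
  Item 0.57 -> new Bin 3
  Item 0.26 -> Bin 2 (now 0.95)
  Item 0.84 -> new Bin 4
  Item 0.65 -> new Bin 5
  Item 0.4 -> Bin 3 (now 0.97)
Total bins used = 5

5


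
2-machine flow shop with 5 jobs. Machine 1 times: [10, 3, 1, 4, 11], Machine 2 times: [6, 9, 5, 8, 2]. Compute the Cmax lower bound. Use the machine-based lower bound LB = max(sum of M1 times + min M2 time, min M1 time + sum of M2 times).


LB1 = sum(M1 times) + min(M2 times) = 29 + 2 = 31
LB2 = min(M1 times) + sum(M2 times) = 1 + 30 = 31
Lower bound = max(LB1, LB2) = max(31, 31) = 31

31


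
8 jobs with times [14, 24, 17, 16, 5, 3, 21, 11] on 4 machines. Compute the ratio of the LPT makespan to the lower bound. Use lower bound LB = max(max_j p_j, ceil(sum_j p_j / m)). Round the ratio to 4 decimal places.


LPT order: [24, 21, 17, 16, 14, 11, 5, 3]
Machine loads after assignment: [27, 26, 28, 30]
LPT makespan = 30
Lower bound = max(max_job, ceil(total/4)) = max(24, 28) = 28
Ratio = 30 / 28 = 1.0714

1.0714


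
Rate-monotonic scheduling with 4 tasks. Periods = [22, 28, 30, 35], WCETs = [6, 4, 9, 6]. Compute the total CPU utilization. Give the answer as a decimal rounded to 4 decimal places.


Compute individual utilizations (exact fractions):
  Task 1: C/T = 6/22 = 3/11 (approx. 0.2727)
  Task 2: C/T = 4/28 = 1/7 (approx. 0.1429)
  Task 3: C/T = 9/30 = 3/10 (approx. 0.3)
  Task 4: C/T = 6/35 (approx. 0.1714)
Total utilization U = 3/11 + 1/7 + 3/10 + 6/35 = 683/770
Rounded to 4 decimal places: U = 0.8870
RM (Liu & Layland) bound for 4 tasks = 0.756828; compare with U = 683/770 (approx. 0.887013)
bound < U <= 1, so the RM sufficient condition is not met (inconclusive; an exact test such as response-time analysis is needed).

0.8870


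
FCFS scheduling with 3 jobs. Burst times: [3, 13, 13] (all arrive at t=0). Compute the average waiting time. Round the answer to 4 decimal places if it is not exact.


FCFS order (as given): [3, 13, 13]
Waiting times:
  Job 1: wait = 0
  Job 2: wait = 3
  Job 3: wait = 16
Sum of waiting times = 19
Average waiting time = 19/3 = 6.3333

6.3333


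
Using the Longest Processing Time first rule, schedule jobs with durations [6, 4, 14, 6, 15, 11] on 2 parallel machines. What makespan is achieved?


Sort jobs in decreasing order (LPT): [15, 14, 11, 6, 6, 4]
Assign each job to the least loaded machine:
  Machine 1: jobs [15, 6, 6], load = 27
  Machine 2: jobs [14, 11, 4], load = 29
Makespan = max load = 29

29


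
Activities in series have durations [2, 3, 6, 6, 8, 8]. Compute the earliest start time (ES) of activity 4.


Activity 4 starts after activities 1 through 3 complete.
Predecessor durations: [2, 3, 6]
ES = 2 + 3 + 6 = 11

11


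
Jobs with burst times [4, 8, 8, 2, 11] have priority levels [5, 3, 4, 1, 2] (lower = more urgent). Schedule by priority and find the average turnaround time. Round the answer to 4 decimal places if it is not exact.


Sort by priority (ascending = highest first):
Order: [(1, 2), (2, 11), (3, 8), (4, 8), (5, 4)]
Completion times:
  Priority 1, burst=2, C=2
  Priority 2, burst=11, C=13
  Priority 3, burst=8, C=21
  Priority 4, burst=8, C=29
  Priority 5, burst=4, C=33
Average turnaround = 98/5 = 19.6

19.6


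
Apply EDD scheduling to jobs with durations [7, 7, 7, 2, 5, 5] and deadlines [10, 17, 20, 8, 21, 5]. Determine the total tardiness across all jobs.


Sort by due date (EDD order): [(5, 5), (2, 8), (7, 10), (7, 17), (7, 20), (5, 21)]
Compute completion times and tardiness:
  Job 1: p=5, d=5, C=5, tardiness=max(0,5-5)=0
  Job 2: p=2, d=8, C=7, tardiness=max(0,7-8)=0
  Job 3: p=7, d=10, C=14, tardiness=max(0,14-10)=4
  Job 4: p=7, d=17, C=21, tardiness=max(0,21-17)=4
  Job 5: p=7, d=20, C=28, tardiness=max(0,28-20)=8
  Job 6: p=5, d=21, C=33, tardiness=max(0,33-21)=12
Total tardiness = 28

28


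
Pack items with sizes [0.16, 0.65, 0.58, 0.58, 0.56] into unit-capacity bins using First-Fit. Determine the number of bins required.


Place items sequentially using First-Fit:
  Item 0.16 -> new Bin 1
  Item 0.65 -> Bin 1 (now 0.81)
  Item 0.58 -> new Bin 2
  Item 0.58 -> new Bin 3
  Item 0.56 -> new Bin 4
Total bins used = 4

4


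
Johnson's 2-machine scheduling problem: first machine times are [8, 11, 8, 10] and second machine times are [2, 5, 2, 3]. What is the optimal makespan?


Apply Johnson's rule:
  Group 1 (a <= b): []
  Group 2 (a > b): [(2, 11, 5), (4, 10, 3), (1, 8, 2), (3, 8, 2)]
Optimal job order: [2, 4, 1, 3]
Schedule:
  Job 2: M1 done at 11, M2 done at 16
  Job 4: M1 done at 21, M2 done at 24
  Job 1: M1 done at 29, M2 done at 31
  Job 3: M1 done at 37, M2 done at 39
Makespan = 39

39


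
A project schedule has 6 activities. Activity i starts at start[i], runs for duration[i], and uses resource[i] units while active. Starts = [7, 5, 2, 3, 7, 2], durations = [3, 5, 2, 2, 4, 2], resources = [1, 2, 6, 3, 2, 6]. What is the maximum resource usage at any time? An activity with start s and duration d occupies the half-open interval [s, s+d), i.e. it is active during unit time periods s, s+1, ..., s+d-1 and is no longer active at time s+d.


Each activity i is active on [start_i, start_i + duration_i).
Compute total resource usage per time slot:
  t=0: active resources = [], total = 0
  t=1: active resources = [], total = 0
  t=2: active resources = [6, 6], total = 12
  t=3: active resources = [6, 3, 6], total = 15
  t=4: active resources = [3], total = 3
  t=5: active resources = [2], total = 2
  t=6: active resources = [2], total = 2
  t=7: active resources = [1, 2, 2], total = 5
  t=8: active resources = [1, 2, 2], total = 5
  t=9: active resources = [1, 2, 2], total = 5
  t=10: active resources = [2], total = 2
Peak resource demand = 15

15


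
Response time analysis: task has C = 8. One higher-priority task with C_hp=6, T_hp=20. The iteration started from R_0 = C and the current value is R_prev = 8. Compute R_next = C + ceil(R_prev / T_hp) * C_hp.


R_next = C + ceil(R_prev / T_hp) * C_hp
ceil(8 / 20) = ceil(0.4) = 1
Interference = 1 * 6 = 6
R_next = 8 + 6 = 14

14


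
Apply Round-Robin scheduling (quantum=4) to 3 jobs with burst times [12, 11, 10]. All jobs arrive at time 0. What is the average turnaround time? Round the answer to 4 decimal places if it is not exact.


Time quantum = 4
Execution trace:
  J1 runs 4 units, time = 4
  J2 runs 4 units, time = 8
  J3 runs 4 units, time = 12
  J1 runs 4 units, time = 16
  J2 runs 4 units, time = 20
  J3 runs 4 units, time = 24
  J1 runs 4 units, time = 28
  J2 runs 3 units, time = 31
  J3 runs 2 units, time = 33
Finish times: [28, 31, 33]
Average turnaround = 92/3 = 30.6667

30.6667


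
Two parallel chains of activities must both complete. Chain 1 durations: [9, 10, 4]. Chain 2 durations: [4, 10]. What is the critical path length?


Path A total = 9 + 10 + 4 = 23
Path B total = 4 + 10 = 14
Critical path = longest path = max(23, 14) = 23

23


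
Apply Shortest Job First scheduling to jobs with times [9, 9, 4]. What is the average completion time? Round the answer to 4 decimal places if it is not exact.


SJF order (ascending): [4, 9, 9]
Completion times:
  Job 1: burst=4, C=4
  Job 2: burst=9, C=13
  Job 3: burst=9, C=22
Average completion = 39/3 = 13.0

13.0


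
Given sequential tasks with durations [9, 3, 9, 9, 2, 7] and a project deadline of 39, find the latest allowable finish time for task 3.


LF(activity 3) = deadline - sum of successor durations
Successors: activities 4 through 6 with durations [9, 2, 7]
Sum of successor durations = 18
LF = 39 - 18 = 21

21


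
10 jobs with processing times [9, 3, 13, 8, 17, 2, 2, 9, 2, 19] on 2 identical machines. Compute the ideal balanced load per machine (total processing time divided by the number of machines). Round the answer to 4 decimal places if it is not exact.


Total processing time = 9 + 3 + 13 + 8 + 17 + 2 + 2 + 9 + 2 + 19 = 84
Number of machines = 2
Ideal balanced load = 84 / 2 = 42.0

42.0


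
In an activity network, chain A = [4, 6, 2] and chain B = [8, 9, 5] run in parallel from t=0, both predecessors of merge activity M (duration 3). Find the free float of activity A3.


ES(A3) = sum of predecessors on chain A = 10
EF(A3) = ES + duration = 10 + 2 = 12
Successor of A3 is M. ES(M) = max(sum(A), sum(B)) = max(12, 22) = 22
Free float = ES(successor) - EF(current) = 22 - 12 = 10

10


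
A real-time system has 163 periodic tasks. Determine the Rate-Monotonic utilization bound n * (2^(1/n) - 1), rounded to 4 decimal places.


Compute 2^(1/163) = 1.0042614911
Subtract 1: 1.0042614911 - 1 = 0.0042614911
Multiply by n: 163 * 0.0042614911 = 0.6946230493
Round to 4 dp: 0.6946

0.6946


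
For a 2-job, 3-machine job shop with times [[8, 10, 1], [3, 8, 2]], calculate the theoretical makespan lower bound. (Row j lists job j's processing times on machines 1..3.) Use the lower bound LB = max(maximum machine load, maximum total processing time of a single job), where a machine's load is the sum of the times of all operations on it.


Machine loads:
  Machine 1: 8 + 3 = 11
  Machine 2: 10 + 8 = 18
  Machine 3: 1 + 2 = 3
Max machine load = 18
Job totals:
  Job 1: 19
  Job 2: 13
Max job total = 19
Lower bound = max(18, 19) = 19

19


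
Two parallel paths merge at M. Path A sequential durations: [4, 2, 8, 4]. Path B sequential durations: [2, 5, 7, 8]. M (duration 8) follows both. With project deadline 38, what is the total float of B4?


Forward pass: ES(B4) = sum of predecessors on chain B = 14
EF = ES + duration = 14 + 8 = 22
Backward pass: LF(M) = deadline = 38; LS(M) = 38 - 8 = 30
LF(B4) = LS(M) - sum(successors on chain B) = 30 - 0 = 30
LS = LF - duration = 30 - 8 = 22
Total float = LS - ES = 22 - 14 = 8

8


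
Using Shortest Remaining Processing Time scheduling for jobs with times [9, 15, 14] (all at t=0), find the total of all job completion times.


Since all jobs arrive at t=0, SRPT equals SPT ordering.
SPT order: [9, 14, 15]
Completion times:
  Job 1: p=9, C=9
  Job 2: p=14, C=23
  Job 3: p=15, C=38
Total completion time = 9 + 23 + 38 = 70

70


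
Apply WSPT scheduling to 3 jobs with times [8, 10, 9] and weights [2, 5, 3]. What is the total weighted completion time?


Compute p/w ratios and sort ascending (WSPT): [(10, 5), (9, 3), (8, 2)]
Compute weighted completion times:
  Job (p=10,w=5): C=10, w*C=5*10=50
  Job (p=9,w=3): C=19, w*C=3*19=57
  Job (p=8,w=2): C=27, w*C=2*27=54
Total weighted completion time = 161

161


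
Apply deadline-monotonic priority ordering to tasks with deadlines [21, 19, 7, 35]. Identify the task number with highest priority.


Sort tasks by relative deadline (ascending):
  Task 3: deadline = 7
  Task 2: deadline = 19
  Task 1: deadline = 21
  Task 4: deadline = 35
Priority order (highest first): [3, 2, 1, 4]
Highest priority task = 3

3


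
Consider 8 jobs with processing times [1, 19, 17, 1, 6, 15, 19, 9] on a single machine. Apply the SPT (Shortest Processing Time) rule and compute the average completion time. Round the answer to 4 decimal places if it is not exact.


Sort jobs by processing time (SPT order): [1, 1, 6, 9, 15, 17, 19, 19]
Compute completion times sequentially:
  Job 1: processing = 1, completes at 1
  Job 2: processing = 1, completes at 2
  Job 3: processing = 6, completes at 8
  Job 4: processing = 9, completes at 17
  Job 5: processing = 15, completes at 32
  Job 6: processing = 17, completes at 49
  Job 7: processing = 19, completes at 68
  Job 8: processing = 19, completes at 87
Sum of completion times = 264
Average completion time = 264/8 = 33.0

33.0


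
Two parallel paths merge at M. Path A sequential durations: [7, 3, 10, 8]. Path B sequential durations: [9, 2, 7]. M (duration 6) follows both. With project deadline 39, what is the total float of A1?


Forward pass: ES(A1) = sum of predecessors on chain A = 0
EF = ES + duration = 0 + 7 = 7
Backward pass: LF(M) = deadline = 39; LS(M) = 39 - 6 = 33
LF(A1) = LS(M) - sum(successors on chain A) = 33 - 21 = 12
LS = LF - duration = 12 - 7 = 5
Total float = LS - ES = 5 - 0 = 5

5


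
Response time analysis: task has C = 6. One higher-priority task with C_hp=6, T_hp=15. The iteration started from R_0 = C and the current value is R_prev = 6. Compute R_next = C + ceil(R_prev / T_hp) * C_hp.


R_next = C + ceil(R_prev / T_hp) * C_hp
ceil(6 / 15) = ceil(0.4) = 1
Interference = 1 * 6 = 6
R_next = 6 + 6 = 12

12


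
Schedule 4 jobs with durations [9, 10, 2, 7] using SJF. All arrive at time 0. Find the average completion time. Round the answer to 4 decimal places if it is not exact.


SJF order (ascending): [2, 7, 9, 10]
Completion times:
  Job 1: burst=2, C=2
  Job 2: burst=7, C=9
  Job 3: burst=9, C=18
  Job 4: burst=10, C=28
Average completion = 57/4 = 14.25

14.25


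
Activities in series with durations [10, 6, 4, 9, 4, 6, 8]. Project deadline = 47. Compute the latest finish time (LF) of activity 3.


LF(activity 3) = deadline - sum of successor durations
Successors: activities 4 through 7 with durations [9, 4, 6, 8]
Sum of successor durations = 27
LF = 47 - 27 = 20

20


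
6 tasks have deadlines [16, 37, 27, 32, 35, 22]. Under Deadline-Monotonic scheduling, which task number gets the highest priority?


Sort tasks by relative deadline (ascending):
  Task 1: deadline = 16
  Task 6: deadline = 22
  Task 3: deadline = 27
  Task 4: deadline = 32
  Task 5: deadline = 35
  Task 2: deadline = 37
Priority order (highest first): [1, 6, 3, 4, 5, 2]
Highest priority task = 1

1


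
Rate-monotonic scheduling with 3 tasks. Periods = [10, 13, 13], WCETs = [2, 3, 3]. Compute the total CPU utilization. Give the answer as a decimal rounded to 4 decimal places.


Compute individual utilizations (exact fractions):
  Task 1: C/T = 2/10 = 1/5 (approx. 0.2)
  Task 2: C/T = 3/13 (approx. 0.2308)
  Task 3: C/T = 3/13 (approx. 0.2308)
Total utilization U = 1/5 + 3/13 + 3/13 = 43/65
Rounded to 4 decimal places: U = 0.6615
RM (Liu & Layland) bound for 3 tasks = 0.779763; compare with U = 43/65 (approx. 0.661538)
U <= bound, so schedulable by RM sufficient condition.

0.6615


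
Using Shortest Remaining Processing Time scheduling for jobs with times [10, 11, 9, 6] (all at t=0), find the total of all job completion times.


Since all jobs arrive at t=0, SRPT equals SPT ordering.
SPT order: [6, 9, 10, 11]
Completion times:
  Job 1: p=6, C=6
  Job 2: p=9, C=15
  Job 3: p=10, C=25
  Job 4: p=11, C=36
Total completion time = 6 + 15 + 25 + 36 = 82

82


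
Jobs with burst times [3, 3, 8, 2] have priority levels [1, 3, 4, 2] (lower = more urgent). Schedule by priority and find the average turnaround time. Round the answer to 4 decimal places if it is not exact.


Sort by priority (ascending = highest first):
Order: [(1, 3), (2, 2), (3, 3), (4, 8)]
Completion times:
  Priority 1, burst=3, C=3
  Priority 2, burst=2, C=5
  Priority 3, burst=3, C=8
  Priority 4, burst=8, C=16
Average turnaround = 32/4 = 8.0

8.0


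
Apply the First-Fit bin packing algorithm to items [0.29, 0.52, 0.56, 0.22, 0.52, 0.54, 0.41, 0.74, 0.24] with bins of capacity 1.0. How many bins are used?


Place items sequentially using First-Fit:
  Item 0.29 -> new Bin 1
  Item 0.52 -> Bin 1 (now 0.81)
  Item 0.56 -> new Bin 2
  Item 0.22 -> Bin 2 (now 0.78)
  Item 0.52 -> new Bin 3
  Item 0.54 -> new Bin 4
  Item 0.41 -> Bin 3 (now 0.93)
  Item 0.74 -> new Bin 5
  Item 0.24 -> Bin 4 (now 0.78)
Total bins used = 5

5


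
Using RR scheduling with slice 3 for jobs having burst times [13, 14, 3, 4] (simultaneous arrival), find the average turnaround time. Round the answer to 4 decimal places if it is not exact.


Time quantum = 3
Execution trace:
  J1 runs 3 units, time = 3
  J2 runs 3 units, time = 6
  J3 runs 3 units, time = 9
  J4 runs 3 units, time = 12
  J1 runs 3 units, time = 15
  J2 runs 3 units, time = 18
  J4 runs 1 units, time = 19
  J1 runs 3 units, time = 22
  J2 runs 3 units, time = 25
  J1 runs 3 units, time = 28
  J2 runs 3 units, time = 31
  J1 runs 1 units, time = 32
  J2 runs 2 units, time = 34
Finish times: [32, 34, 9, 19]
Average turnaround = 94/4 = 23.5

23.5


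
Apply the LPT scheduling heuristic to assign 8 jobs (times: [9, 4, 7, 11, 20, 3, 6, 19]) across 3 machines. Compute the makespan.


Sort jobs in decreasing order (LPT): [20, 19, 11, 9, 7, 6, 4, 3]
Assign each job to the least loaded machine:
  Machine 1: jobs [20, 6], load = 26
  Machine 2: jobs [19, 7], load = 26
  Machine 3: jobs [11, 9, 4, 3], load = 27
Makespan = max load = 27

27


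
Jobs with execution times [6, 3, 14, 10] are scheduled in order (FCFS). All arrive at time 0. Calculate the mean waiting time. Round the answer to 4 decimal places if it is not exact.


FCFS order (as given): [6, 3, 14, 10]
Waiting times:
  Job 1: wait = 0
  Job 2: wait = 6
  Job 3: wait = 9
  Job 4: wait = 23
Sum of waiting times = 38
Average waiting time = 38/4 = 9.5

9.5


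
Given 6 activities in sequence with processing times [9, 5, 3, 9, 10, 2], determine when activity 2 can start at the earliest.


Activity 2 starts after activities 1 through 1 complete.
Predecessor durations: [9]
ES = 9 = 9

9


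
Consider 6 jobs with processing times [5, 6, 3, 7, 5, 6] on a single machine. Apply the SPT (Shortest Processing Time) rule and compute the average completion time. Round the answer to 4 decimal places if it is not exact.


Sort jobs by processing time (SPT order): [3, 5, 5, 6, 6, 7]
Compute completion times sequentially:
  Job 1: processing = 3, completes at 3
  Job 2: processing = 5, completes at 8
  Job 3: processing = 5, completes at 13
  Job 4: processing = 6, completes at 19
  Job 5: processing = 6, completes at 25
  Job 6: processing = 7, completes at 32
Sum of completion times = 100
Average completion time = 100/6 = 16.6667

16.6667


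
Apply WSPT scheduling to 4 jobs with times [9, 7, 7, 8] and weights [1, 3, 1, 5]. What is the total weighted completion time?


Compute p/w ratios and sort ascending (WSPT): [(8, 5), (7, 3), (7, 1), (9, 1)]
Compute weighted completion times:
  Job (p=8,w=5): C=8, w*C=5*8=40
  Job (p=7,w=3): C=15, w*C=3*15=45
  Job (p=7,w=1): C=22, w*C=1*22=22
  Job (p=9,w=1): C=31, w*C=1*31=31
Total weighted completion time = 138

138


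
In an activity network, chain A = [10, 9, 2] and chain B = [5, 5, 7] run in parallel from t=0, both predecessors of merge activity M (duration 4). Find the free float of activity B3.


ES(B3) = sum of predecessors on chain B = 10
EF(B3) = ES + duration = 10 + 7 = 17
Successor of B3 is M. ES(M) = max(sum(A), sum(B)) = max(21, 17) = 21
Free float = ES(successor) - EF(current) = 21 - 17 = 4

4


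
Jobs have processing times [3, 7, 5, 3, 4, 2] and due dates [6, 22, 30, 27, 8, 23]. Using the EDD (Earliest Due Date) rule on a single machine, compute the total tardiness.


Sort by due date (EDD order): [(3, 6), (4, 8), (7, 22), (2, 23), (3, 27), (5, 30)]
Compute completion times and tardiness:
  Job 1: p=3, d=6, C=3, tardiness=max(0,3-6)=0
  Job 2: p=4, d=8, C=7, tardiness=max(0,7-8)=0
  Job 3: p=7, d=22, C=14, tardiness=max(0,14-22)=0
  Job 4: p=2, d=23, C=16, tardiness=max(0,16-23)=0
  Job 5: p=3, d=27, C=19, tardiness=max(0,19-27)=0
  Job 6: p=5, d=30, C=24, tardiness=max(0,24-30)=0
Total tardiness = 0

0


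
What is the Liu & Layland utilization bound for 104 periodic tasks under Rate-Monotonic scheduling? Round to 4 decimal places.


Compute 2^(1/104) = 1.0066871365
Subtract 1: 1.0066871365 - 1 = 0.0066871365
Multiply by n: 104 * 0.0066871365 = 0.6954621960
Round to 4 dp: 0.6955

0.6955


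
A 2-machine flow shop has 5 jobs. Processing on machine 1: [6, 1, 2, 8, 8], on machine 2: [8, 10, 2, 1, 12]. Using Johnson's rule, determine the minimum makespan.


Apply Johnson's rule:
  Group 1 (a <= b): [(2, 1, 10), (3, 2, 2), (1, 6, 8), (5, 8, 12)]
  Group 2 (a > b): [(4, 8, 1)]
Optimal job order: [2, 3, 1, 5, 4]
Schedule:
  Job 2: M1 done at 1, M2 done at 11
  Job 3: M1 done at 3, M2 done at 13
  Job 1: M1 done at 9, M2 done at 21
  Job 5: M1 done at 17, M2 done at 33
  Job 4: M1 done at 25, M2 done at 34
Makespan = 34

34


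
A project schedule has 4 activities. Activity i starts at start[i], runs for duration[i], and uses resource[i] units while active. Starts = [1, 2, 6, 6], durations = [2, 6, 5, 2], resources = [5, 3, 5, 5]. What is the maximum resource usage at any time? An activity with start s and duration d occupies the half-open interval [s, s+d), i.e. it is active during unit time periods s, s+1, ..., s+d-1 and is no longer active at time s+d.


Each activity i is active on [start_i, start_i + duration_i).
Compute total resource usage per time slot:
  t=0: active resources = [], total = 0
  t=1: active resources = [5], total = 5
  t=2: active resources = [5, 3], total = 8
  t=3: active resources = [3], total = 3
  t=4: active resources = [3], total = 3
  t=5: active resources = [3], total = 3
  t=6: active resources = [3, 5, 5], total = 13
  t=7: active resources = [3, 5, 5], total = 13
  t=8: active resources = [5], total = 5
  t=9: active resources = [5], total = 5
  t=10: active resources = [5], total = 5
Peak resource demand = 13

13


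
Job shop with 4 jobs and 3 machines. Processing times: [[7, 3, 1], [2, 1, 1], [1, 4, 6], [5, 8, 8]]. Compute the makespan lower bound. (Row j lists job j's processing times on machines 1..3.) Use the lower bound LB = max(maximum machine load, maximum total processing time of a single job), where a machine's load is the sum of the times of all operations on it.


Machine loads:
  Machine 1: 7 + 2 + 1 + 5 = 15
  Machine 2: 3 + 1 + 4 + 8 = 16
  Machine 3: 1 + 1 + 6 + 8 = 16
Max machine load = 16
Job totals:
  Job 1: 11
  Job 2: 4
  Job 3: 11
  Job 4: 21
Max job total = 21
Lower bound = max(16, 21) = 21

21


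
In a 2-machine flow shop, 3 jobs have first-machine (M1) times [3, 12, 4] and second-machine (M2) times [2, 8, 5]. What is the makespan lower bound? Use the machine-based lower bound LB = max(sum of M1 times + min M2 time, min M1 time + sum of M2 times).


LB1 = sum(M1 times) + min(M2 times) = 19 + 2 = 21
LB2 = min(M1 times) + sum(M2 times) = 3 + 15 = 18
Lower bound = max(LB1, LB2) = max(21, 18) = 21

21


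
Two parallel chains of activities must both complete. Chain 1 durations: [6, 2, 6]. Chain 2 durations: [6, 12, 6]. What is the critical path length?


Path A total = 6 + 2 + 6 = 14
Path B total = 6 + 12 + 6 = 24
Critical path = longest path = max(14, 24) = 24

24


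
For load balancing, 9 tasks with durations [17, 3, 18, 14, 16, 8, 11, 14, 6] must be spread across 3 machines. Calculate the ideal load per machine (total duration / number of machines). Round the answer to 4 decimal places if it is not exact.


Total processing time = 17 + 3 + 18 + 14 + 16 + 8 + 11 + 14 + 6 = 107
Number of machines = 3
Ideal balanced load = 107 / 3 = 35.6667

35.6667


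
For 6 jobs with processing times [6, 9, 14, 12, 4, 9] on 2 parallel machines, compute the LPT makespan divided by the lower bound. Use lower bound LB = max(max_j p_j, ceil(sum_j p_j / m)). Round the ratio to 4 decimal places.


LPT order: [14, 12, 9, 9, 6, 4]
Machine loads after assignment: [27, 27]
LPT makespan = 27
Lower bound = max(max_job, ceil(total/2)) = max(14, 27) = 27
Ratio = 27 / 27 = 1.0

1.0


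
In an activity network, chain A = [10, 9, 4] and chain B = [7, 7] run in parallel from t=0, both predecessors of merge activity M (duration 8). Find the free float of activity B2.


ES(B2) = sum of predecessors on chain B = 7
EF(B2) = ES + duration = 7 + 7 = 14
Successor of B2 is M. ES(M) = max(sum(A), sum(B)) = max(23, 14) = 23
Free float = ES(successor) - EF(current) = 23 - 14 = 9

9


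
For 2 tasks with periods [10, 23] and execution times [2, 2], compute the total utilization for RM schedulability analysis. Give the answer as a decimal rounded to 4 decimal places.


Compute individual utilizations (exact fractions):
  Task 1: C/T = 2/10 = 1/5 (approx. 0.2)
  Task 2: C/T = 2/23 (approx. 0.087)
Total utilization U = 1/5 + 2/23 = 33/115
Rounded to 4 decimal places: U = 0.2870
RM (Liu & Layland) bound for 2 tasks = 0.828427; compare with U = 33/115 (approx. 0.286957)
U <= bound, so schedulable by RM sufficient condition.

0.2870


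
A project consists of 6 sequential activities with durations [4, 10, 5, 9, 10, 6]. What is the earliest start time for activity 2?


Activity 2 starts after activities 1 through 1 complete.
Predecessor durations: [4]
ES = 4 = 4

4


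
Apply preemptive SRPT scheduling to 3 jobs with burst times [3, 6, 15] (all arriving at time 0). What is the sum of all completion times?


Since all jobs arrive at t=0, SRPT equals SPT ordering.
SPT order: [3, 6, 15]
Completion times:
  Job 1: p=3, C=3
  Job 2: p=6, C=9
  Job 3: p=15, C=24
Total completion time = 3 + 9 + 24 = 36

36
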